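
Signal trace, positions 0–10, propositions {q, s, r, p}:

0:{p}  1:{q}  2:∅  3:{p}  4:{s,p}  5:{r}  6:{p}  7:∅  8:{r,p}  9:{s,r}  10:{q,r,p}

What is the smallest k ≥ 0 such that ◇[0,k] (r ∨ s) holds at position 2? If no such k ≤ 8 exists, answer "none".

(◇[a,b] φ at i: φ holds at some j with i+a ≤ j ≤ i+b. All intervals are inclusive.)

Scan j = 2,3,… for (r ∨ s):
  j=2: fails
  j=3: fails
  j=4: holds
First hit at j=4, so smallest k = 4-2 = 2.

2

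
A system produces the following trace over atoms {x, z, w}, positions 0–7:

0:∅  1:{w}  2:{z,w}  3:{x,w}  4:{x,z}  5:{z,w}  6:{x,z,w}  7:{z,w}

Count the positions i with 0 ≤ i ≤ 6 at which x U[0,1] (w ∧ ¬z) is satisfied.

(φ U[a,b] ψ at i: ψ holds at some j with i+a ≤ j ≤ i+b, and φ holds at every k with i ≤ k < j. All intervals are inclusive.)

Evaluate at each i in [0,6]:
  i=0: ✗ (lhs fails at k=0 before rhs at j=1)
  i=1: ✓ (rhs at j=1)
  i=2: ✗ (lhs fails at k=2 before rhs at j=3)
  i=3: ✓ (rhs at j=3)
  i=4: ✗ (no rhs in [4,5])
  i=5: ✗ (no rhs in [5,6])
  i=6: ✗ (no rhs in [6,7])
Positions where it holds: {1, 3} → 2.

2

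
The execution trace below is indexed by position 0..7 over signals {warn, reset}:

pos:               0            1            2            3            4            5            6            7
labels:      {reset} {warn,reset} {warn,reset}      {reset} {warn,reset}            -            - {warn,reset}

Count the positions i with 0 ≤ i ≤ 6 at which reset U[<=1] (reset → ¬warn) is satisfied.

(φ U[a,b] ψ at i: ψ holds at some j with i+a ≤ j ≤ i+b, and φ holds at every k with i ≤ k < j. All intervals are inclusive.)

Evaluate at each i in [0,6]:
  i=0: ✓ (rhs at j=0)
  i=1: ✗ (no rhs in [1,2])
  i=2: ✓ (rhs at j=3; lhs holds on [2,2])
  i=3: ✓ (rhs at j=3)
  i=4: ✓ (rhs at j=5; lhs holds on [4,4])
  i=5: ✓ (rhs at j=5)
  i=6: ✓ (rhs at j=6)
Positions where it holds: {0, 2, 3, 4, 5, 6} → 6.

6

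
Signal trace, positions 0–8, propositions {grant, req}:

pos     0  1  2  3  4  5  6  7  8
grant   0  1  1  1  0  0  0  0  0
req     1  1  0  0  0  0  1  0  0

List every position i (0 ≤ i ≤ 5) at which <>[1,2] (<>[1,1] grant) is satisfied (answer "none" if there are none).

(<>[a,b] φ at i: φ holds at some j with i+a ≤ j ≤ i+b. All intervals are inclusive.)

Evaluate at each i in [0,5]:
  i=0: ✓ (witness j=1)
  i=1: ✓ (witness j=2)
  i=2: ✗ (none in [3,4])
  i=3: ✗ (none in [4,5])
  i=4: ✗ (none in [5,6])
  i=5: ✗ (none in [6,7])

0, 1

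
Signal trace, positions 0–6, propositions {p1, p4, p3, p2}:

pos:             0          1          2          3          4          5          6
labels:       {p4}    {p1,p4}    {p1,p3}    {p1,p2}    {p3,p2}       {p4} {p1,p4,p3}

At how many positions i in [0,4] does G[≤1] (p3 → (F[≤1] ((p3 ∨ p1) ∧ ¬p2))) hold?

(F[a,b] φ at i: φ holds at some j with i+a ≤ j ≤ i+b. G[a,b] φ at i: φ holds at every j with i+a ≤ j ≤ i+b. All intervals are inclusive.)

3

Evaluate at each i in [0,4]:
  i=0: ✓ (all of [0,1])
  i=1: ✓ (all of [1,2])
  i=2: ✓ (all of [2,3])
  i=3: ✗ (fails at j=4)
  i=4: ✗ (fails at j=4)
Positions where it holds: {0, 1, 2} → 3.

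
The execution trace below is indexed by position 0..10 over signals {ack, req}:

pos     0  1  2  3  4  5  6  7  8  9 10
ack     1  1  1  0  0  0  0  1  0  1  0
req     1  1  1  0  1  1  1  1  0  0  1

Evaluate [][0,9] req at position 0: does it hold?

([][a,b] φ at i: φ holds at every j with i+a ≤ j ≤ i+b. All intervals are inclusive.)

Does not hold

Check req at every j in [0,9]:
  j=0: true
  j=1: true
  j=2: true
  j=3: false
  j=4: true
  j=5: true
  j=6: true
  j=7: true
  j=8: false
  j=9: false
Fails at j=3 → formula fails.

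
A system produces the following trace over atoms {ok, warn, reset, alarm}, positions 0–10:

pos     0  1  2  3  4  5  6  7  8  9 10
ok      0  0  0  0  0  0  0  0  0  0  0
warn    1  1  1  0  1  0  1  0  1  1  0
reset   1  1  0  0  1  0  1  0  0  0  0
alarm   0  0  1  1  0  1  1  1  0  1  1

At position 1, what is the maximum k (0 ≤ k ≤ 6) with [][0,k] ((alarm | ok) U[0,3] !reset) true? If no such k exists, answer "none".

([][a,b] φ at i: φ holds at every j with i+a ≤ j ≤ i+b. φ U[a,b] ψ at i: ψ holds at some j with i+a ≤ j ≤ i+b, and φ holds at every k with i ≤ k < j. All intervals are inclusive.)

none

((alarm | ok) U[0,3] !reset) must hold from j=1 onward; find where it first fails.
  j=1: fails → no k works.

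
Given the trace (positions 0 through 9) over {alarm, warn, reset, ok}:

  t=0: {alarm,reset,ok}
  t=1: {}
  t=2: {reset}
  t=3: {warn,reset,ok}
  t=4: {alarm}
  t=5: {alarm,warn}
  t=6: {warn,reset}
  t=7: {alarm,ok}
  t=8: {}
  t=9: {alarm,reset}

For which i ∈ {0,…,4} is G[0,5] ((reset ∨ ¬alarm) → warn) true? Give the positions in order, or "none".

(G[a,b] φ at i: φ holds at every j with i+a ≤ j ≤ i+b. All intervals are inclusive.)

none

Evaluate at each i in [0,4]:
  i=0: ✗ (fails at j=0)
  i=1: ✗ (fails at j=1)
  i=2: ✗ (fails at j=2)
  i=3: ✗ (fails at j=8)
  i=4: ✗ (fails at j=8)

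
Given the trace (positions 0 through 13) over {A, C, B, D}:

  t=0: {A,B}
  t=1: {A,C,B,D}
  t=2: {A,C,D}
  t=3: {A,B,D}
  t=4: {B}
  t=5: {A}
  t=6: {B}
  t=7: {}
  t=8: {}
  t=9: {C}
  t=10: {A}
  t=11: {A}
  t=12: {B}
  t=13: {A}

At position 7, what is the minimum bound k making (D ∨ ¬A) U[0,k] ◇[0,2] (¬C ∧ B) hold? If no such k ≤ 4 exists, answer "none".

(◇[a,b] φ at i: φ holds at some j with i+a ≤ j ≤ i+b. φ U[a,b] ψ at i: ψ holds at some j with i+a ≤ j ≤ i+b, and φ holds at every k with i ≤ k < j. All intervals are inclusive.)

3

Need earliest j ≥ 7 with ◇[0,2] (¬C ∧ B), and (D ∨ ¬A) at every k in [7,j-1].
  j=7: rhs fails.
  j=8: rhs fails.
  j=9: rhs fails.
  j=10: rhs holds; lhs holds on [7,9]. k = 3.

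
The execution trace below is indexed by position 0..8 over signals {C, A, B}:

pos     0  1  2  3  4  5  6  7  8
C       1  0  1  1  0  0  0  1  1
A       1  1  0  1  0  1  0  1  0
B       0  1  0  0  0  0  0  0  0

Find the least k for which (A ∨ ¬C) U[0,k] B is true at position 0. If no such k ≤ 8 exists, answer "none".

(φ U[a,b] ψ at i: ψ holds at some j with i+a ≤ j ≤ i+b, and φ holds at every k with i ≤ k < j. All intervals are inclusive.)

Need earliest j ≥ 0 with B, and (A ∨ ¬C) at every k in [0,j-1].
  j=0: rhs fails.
  j=1: rhs holds; lhs holds on [0,0]. k = 1.

1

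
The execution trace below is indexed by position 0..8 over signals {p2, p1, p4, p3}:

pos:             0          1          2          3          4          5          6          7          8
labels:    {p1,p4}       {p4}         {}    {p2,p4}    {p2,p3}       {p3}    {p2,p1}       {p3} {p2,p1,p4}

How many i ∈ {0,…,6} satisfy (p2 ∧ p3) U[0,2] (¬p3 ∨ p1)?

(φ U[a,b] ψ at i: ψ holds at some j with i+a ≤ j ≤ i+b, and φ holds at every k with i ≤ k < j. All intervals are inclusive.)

5

Evaluate at each i in [0,6]:
  i=0: ✓ (rhs at j=0)
  i=1: ✓ (rhs at j=1)
  i=2: ✓ (rhs at j=2)
  i=3: ✓ (rhs at j=3)
  i=4: ✗ (lhs fails at k=5 before rhs at j=6)
  i=5: ✗ (lhs fails at k=5 before rhs at j=6)
  i=6: ✓ (rhs at j=6)
Positions where it holds: {0, 1, 2, 3, 6} → 5.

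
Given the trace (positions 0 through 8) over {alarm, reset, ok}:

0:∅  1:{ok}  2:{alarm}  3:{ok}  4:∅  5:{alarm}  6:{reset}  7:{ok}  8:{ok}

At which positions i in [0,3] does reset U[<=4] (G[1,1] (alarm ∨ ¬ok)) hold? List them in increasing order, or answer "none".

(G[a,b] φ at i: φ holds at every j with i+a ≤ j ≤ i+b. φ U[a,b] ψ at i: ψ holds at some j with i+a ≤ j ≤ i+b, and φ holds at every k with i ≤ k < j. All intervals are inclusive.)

Evaluate at each i in [0,3]:
  i=0: ✗ (lhs fails at k=0 before rhs at j=1)
  i=1: ✓ (rhs at j=1)
  i=2: ✗ (lhs fails at k=2 before rhs at j=3)
  i=3: ✓ (rhs at j=3)

1, 3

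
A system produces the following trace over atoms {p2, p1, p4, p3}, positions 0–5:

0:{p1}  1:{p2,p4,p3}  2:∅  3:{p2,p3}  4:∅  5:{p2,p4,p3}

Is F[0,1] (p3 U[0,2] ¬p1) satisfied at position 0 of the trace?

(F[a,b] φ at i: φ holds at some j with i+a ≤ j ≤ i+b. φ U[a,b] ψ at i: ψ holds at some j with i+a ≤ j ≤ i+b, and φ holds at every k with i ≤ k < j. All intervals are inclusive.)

Check (p3 U[0,2] ¬p1) at each j in [0,1]:
  j=0: fails
  j=1: holds
Found at j=1 → formula holds.

Yes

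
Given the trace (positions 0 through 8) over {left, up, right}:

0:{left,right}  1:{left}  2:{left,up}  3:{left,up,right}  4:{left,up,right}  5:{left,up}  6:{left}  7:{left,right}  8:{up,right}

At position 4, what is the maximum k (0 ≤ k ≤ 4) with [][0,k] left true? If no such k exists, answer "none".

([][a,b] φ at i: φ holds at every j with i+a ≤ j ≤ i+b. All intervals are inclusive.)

3

left must hold from j=4 onward; find where it first fails.
  j=4: holds
  j=5: holds
  j=6: holds
  j=7: holds
  j=8: fails
Holds on [4,7], so largest k = 3.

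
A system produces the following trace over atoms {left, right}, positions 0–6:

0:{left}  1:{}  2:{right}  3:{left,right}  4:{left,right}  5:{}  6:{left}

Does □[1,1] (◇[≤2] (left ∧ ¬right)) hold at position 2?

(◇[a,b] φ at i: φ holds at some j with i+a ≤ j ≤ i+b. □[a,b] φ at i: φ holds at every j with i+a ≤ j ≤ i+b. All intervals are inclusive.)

False

Check ◇[≤2] (left ∧ ¬right) at every j in [3,3]:
  j=3: fails (none in [3,5])
Fails at j=3 → formula fails.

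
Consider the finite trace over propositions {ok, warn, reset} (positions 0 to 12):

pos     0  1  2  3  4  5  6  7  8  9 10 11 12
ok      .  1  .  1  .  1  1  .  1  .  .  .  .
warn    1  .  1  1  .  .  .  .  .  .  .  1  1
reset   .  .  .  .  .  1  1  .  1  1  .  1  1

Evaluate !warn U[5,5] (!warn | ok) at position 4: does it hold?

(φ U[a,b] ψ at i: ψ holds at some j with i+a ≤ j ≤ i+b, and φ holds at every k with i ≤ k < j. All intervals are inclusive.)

Need some j in [9,9] with (!warn | ok), and !warn at every k in [4,j-1].
  j=9: (!warn | ok) holds; !warn holds at every k in [4,8] → satisfied.

True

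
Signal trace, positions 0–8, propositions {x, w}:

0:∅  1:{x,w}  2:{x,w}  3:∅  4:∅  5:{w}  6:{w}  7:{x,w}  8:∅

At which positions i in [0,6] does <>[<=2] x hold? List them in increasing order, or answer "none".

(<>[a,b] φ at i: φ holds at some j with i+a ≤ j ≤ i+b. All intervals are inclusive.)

0, 1, 2, 5, 6

Evaluate at each i in [0,6]:
  i=0: ✓ (witness j=1)
  i=1: ✓ (witness j=1)
  i=2: ✓ (witness j=2)
  i=3: ✗ (none in [3,5])
  i=4: ✗ (none in [4,6])
  i=5: ✓ (witness j=7)
  i=6: ✓ (witness j=7)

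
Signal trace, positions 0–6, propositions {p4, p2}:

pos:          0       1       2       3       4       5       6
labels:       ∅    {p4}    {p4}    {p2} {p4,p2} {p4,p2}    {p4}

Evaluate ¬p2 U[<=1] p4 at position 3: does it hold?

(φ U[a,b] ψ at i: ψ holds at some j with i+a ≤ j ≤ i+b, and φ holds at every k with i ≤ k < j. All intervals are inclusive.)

Does not hold

Need some j in [3,4] with p4, and ¬p2 at every k in [3,j-1].
  j=3: p4 false.
  j=4: p4 holds, but ¬p2 fails at k=3 → not this j.
No j in the window works → until fails.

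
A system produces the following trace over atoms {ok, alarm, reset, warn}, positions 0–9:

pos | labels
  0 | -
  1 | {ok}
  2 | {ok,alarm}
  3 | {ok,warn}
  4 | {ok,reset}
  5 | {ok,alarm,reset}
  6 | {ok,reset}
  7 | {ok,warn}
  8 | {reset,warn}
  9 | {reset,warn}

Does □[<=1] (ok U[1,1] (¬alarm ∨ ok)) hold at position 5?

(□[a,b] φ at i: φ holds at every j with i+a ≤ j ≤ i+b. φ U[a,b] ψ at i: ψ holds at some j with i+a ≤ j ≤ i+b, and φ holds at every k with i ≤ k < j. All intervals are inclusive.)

Holds

Check (ok U[1,1] (¬alarm ∨ ok)) at every j in [5,6]:
  j=5: holds
  j=6: holds
All positions satisfy it → formula holds.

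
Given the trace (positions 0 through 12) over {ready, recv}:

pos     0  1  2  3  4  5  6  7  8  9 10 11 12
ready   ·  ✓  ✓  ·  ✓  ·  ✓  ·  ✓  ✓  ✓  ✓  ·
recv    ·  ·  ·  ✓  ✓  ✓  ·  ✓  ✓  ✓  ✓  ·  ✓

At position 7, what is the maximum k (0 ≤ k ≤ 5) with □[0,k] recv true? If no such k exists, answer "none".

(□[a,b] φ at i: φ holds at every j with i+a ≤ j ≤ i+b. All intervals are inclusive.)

3

recv must hold from j=7 onward; find where it first fails.
  j=7: holds
  j=8: holds
  j=9: holds
  j=10: holds
  j=11: fails
Holds on [7,10], so largest k = 3.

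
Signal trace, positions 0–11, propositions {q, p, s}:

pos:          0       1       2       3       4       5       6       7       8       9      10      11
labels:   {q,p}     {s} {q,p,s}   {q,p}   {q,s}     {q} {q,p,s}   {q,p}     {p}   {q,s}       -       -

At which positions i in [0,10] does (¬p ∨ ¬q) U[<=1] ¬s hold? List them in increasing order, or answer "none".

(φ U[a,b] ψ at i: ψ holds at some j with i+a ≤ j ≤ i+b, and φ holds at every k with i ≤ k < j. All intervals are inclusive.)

0, 3, 4, 5, 7, 8, 9, 10

Evaluate at each i in [0,10]:
  i=0: ✓ (rhs at j=0)
  i=1: ✗ (no rhs in [1,2])
  i=2: ✗ (lhs fails at k=2 before rhs at j=3)
  i=3: ✓ (rhs at j=3)
  i=4: ✓ (rhs at j=5; lhs holds on [4,4])
  i=5: ✓ (rhs at j=5)
  i=6: ✗ (lhs fails at k=6 before rhs at j=7)
  i=7: ✓ (rhs at j=7)
  i=8: ✓ (rhs at j=8)
  i=9: ✓ (rhs at j=10; lhs holds on [9,9])
  i=10: ✓ (rhs at j=10)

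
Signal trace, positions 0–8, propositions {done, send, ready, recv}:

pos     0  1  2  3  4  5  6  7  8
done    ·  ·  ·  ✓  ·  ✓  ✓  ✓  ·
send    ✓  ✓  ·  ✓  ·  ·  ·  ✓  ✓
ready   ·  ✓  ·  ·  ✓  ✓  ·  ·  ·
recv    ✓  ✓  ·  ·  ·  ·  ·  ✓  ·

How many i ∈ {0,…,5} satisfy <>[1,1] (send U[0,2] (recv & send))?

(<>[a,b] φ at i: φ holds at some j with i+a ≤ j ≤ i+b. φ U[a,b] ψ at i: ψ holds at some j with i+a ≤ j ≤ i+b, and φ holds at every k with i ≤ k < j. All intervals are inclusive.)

Evaluate at each i in [0,5]:
  i=0: ✓ (witness j=1)
  i=1: ✗ (none in [2,2])
  i=2: ✗ (none in [3,3])
  i=3: ✗ (none in [4,4])
  i=4: ✗ (none in [5,5])
  i=5: ✗ (none in [6,6])
Positions where it holds: {0} → 1.

1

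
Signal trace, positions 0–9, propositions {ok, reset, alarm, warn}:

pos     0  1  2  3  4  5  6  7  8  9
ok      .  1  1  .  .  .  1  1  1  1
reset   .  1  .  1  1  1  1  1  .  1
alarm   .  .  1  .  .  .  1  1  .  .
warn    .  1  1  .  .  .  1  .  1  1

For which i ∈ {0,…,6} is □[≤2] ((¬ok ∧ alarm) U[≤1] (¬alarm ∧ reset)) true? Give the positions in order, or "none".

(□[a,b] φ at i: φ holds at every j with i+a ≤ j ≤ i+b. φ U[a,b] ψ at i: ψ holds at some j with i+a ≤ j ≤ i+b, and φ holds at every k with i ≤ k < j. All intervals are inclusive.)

Evaluate at each i in [0,6]:
  i=0: ✗ (fails at j=0)
  i=1: ✗ (fails at j=2)
  i=2: ✗ (fails at j=2)
  i=3: ✓ (all of [3,5])
  i=4: ✗ (fails at j=6)
  i=5: ✗ (fails at j=6)
  i=6: ✗ (fails at j=6)

3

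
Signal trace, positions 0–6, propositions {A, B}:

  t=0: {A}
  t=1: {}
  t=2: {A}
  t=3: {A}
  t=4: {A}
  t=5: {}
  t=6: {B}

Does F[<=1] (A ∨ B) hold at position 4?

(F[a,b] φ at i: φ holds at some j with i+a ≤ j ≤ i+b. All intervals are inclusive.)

Check (A ∨ B) at each j in [4,5]:
  j=4: true
  j=5: false
Found at j=4 → formula holds.

True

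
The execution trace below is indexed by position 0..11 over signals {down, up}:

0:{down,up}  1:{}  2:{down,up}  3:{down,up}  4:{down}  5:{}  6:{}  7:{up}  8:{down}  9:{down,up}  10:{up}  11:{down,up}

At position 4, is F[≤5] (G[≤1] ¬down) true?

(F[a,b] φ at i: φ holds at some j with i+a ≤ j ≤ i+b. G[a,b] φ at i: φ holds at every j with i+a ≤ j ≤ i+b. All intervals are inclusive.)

Check G[≤1] ¬down at each j in [4,9]:
  j=4: fails at 4
  j=5: holds on [5,6]
  j=6: holds on [6,7]
  j=7: fails at 8
  j=8: fails at 8
  j=9: fails at 9
Found at j=5 → formula holds.

Holds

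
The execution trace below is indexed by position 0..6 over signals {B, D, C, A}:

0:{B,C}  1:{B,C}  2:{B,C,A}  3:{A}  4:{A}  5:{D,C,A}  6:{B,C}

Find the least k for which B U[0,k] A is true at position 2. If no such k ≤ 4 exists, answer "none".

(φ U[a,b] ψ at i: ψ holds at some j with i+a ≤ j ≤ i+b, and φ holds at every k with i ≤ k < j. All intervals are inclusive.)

0

Need earliest j ≥ 2 with A, and B at every k in [2,j-1].
  j=2: rhs holds (empty prefix). k = 0.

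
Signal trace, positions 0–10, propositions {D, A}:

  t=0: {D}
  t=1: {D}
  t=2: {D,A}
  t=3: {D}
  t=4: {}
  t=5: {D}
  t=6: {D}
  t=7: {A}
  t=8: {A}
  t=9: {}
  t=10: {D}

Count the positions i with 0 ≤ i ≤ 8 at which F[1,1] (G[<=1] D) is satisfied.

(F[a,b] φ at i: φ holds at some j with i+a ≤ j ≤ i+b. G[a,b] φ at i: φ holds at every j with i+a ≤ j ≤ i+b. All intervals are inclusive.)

3

Evaluate at each i in [0,8]:
  i=0: ✓ (witness j=1)
  i=1: ✓ (witness j=2)
  i=2: ✗ (none in [3,3])
  i=3: ✗ (none in [4,4])
  i=4: ✓ (witness j=5)
  i=5: ✗ (none in [6,6])
  i=6: ✗ (none in [7,7])
  i=7: ✗ (none in [8,8])
  i=8: ✗ (none in [9,9])
Positions where it holds: {0, 1, 4} → 3.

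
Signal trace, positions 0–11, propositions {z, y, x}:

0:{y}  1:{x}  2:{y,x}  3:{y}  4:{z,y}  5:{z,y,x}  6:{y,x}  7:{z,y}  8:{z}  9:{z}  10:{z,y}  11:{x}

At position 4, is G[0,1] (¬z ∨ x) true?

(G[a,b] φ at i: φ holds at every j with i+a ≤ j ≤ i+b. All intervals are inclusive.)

Check (¬z ∨ x) at every j in [4,5]:
  j=4: false
  j=5: true
Fails at j=4 → formula fails.

False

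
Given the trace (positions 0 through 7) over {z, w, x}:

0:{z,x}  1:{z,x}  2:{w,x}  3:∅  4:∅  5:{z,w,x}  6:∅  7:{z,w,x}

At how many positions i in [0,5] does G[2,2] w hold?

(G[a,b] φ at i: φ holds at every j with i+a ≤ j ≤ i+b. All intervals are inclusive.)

3

Evaluate at each i in [0,5]:
  i=0: ✓ (all of [2,2])
  i=1: ✗ (fails at j=3)
  i=2: ✗ (fails at j=4)
  i=3: ✓ (all of [5,5])
  i=4: ✗ (fails at j=6)
  i=5: ✓ (all of [7,7])
Positions where it holds: {0, 3, 5} → 3.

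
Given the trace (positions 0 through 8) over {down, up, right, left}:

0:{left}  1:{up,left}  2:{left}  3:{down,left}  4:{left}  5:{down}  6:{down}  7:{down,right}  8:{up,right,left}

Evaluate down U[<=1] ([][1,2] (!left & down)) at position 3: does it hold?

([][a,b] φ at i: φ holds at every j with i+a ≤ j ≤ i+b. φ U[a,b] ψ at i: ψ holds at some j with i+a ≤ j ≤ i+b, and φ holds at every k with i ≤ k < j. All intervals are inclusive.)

Yes

Need some j in [3,4] with [][1,2] (!left & down), and down at every k in [3,j-1].
  j=3: [][1,2] (!left & down) — fails at 4.
  j=4: [][1,2] (!left & down) holds; down holds at every k in [3,3] → satisfied.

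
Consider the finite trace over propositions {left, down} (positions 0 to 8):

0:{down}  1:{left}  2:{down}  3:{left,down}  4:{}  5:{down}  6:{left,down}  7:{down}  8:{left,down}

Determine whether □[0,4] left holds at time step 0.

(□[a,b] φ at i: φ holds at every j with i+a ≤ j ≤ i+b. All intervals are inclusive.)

Check left at every j in [0,4]:
  j=0: false
  j=1: true
  j=2: false
  j=3: true
  j=4: false
Fails at j=0 → formula fails.

No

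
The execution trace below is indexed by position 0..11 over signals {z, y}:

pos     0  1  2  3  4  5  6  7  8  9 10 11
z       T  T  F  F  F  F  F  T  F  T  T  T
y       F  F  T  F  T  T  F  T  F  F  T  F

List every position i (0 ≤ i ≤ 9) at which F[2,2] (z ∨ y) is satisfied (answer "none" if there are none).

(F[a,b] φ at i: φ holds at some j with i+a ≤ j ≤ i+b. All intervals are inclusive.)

Evaluate at each i in [0,9]:
  i=0: ✓ (witness j=2)
  i=1: ✗ (none in [3,3])
  i=2: ✓ (witness j=4)
  i=3: ✓ (witness j=5)
  i=4: ✗ (none in [6,6])
  i=5: ✓ (witness j=7)
  i=6: ✗ (none in [8,8])
  i=7: ✓ (witness j=9)
  i=8: ✓ (witness j=10)
  i=9: ✓ (witness j=11)

0, 2, 3, 5, 7, 8, 9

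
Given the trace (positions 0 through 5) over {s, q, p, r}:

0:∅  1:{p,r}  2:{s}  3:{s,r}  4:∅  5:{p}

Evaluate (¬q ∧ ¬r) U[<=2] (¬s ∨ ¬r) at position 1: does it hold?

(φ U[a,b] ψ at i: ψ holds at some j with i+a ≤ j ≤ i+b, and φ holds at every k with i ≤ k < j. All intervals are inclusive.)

Need some j in [1,3] with (¬s ∨ ¬r), and (¬q ∧ ¬r) at every k in [1,j-1].
  j=1: (¬s ∨ ¬r) holds; no prefix to check → satisfied.

Holds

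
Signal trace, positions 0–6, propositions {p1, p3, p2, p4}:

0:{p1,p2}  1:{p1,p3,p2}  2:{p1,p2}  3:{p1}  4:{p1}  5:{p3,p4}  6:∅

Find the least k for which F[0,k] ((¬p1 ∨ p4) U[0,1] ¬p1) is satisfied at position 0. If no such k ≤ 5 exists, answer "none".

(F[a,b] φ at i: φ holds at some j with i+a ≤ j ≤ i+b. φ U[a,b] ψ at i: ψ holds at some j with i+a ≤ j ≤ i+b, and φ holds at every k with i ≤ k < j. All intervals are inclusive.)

5

Scan j = 0,1,… for ((¬p1 ∨ p4) U[0,1] ¬p1):
  j=0: fails
  j=1: fails
  j=2: fails
  j=3: fails
  j=4: fails
  j=5: holds
First hit at j=5, so smallest k = 5-0 = 5.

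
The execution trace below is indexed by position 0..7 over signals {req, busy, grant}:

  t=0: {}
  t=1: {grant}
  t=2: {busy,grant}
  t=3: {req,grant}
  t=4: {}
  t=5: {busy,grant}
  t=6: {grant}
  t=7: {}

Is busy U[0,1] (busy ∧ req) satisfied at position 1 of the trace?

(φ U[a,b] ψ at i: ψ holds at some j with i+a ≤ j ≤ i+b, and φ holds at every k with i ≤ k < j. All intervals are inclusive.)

Does not hold

Need some j in [1,2] with (busy ∧ req), and busy at every k in [1,j-1].
  j=1: (busy ∧ req) false.
  j=2: (busy ∧ req) false.
No j in the window works → until fails.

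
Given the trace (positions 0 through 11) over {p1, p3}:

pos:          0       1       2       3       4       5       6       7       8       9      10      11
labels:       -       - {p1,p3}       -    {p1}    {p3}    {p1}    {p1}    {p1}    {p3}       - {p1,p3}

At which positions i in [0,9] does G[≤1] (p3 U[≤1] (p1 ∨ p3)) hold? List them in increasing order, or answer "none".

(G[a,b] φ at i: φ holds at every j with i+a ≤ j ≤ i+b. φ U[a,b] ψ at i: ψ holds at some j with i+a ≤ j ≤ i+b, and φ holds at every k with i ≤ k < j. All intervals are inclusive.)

4, 5, 6, 7, 8

Evaluate at each i in [0,9]:
  i=0: ✗ (fails at j=0)
  i=1: ✗ (fails at j=1)
  i=2: ✗ (fails at j=3)
  i=3: ✗ (fails at j=3)
  i=4: ✓ (all of [4,5])
  i=5: ✓ (all of [5,6])
  i=6: ✓ (all of [6,7])
  i=7: ✓ (all of [7,8])
  i=8: ✓ (all of [8,9])
  i=9: ✗ (fails at j=10)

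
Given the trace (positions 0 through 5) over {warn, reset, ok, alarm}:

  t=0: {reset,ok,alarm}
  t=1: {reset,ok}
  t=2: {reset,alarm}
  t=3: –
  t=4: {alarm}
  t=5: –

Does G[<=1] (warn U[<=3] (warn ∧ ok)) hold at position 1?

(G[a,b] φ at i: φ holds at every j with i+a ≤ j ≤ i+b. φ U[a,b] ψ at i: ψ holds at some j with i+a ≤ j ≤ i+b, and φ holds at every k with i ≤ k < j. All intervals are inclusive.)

Check (warn U[<=3] (warn ∧ ok)) at every j in [1,2]:
  j=1: fails
  j=2: fails
Fails at j=1 → formula fails.

False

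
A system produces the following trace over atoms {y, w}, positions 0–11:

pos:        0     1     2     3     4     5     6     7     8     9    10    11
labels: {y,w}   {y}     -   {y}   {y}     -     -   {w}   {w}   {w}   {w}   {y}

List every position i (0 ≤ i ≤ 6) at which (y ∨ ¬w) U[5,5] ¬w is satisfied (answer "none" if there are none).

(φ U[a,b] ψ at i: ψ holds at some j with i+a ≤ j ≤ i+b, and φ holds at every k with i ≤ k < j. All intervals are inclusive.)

0, 1

Evaluate at each i in [0,6]:
  i=0: ✓ (rhs at j=5; lhs holds on [0,4])
  i=1: ✓ (rhs at j=6; lhs holds on [1,5])
  i=2: ✗ (no rhs in [7,7])
  i=3: ✗ (no rhs in [8,8])
  i=4: ✗ (no rhs in [9,9])
  i=5: ✗ (no rhs in [10,10])
  i=6: ✗ (lhs fails at k=7 before rhs at j=11)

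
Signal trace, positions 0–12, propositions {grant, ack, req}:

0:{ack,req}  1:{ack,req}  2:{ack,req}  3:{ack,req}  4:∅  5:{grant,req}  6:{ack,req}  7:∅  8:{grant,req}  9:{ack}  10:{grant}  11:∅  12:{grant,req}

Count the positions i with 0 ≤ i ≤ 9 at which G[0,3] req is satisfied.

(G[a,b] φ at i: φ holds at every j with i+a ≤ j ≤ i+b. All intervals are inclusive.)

Evaluate at each i in [0,9]:
  i=0: ✓ (all of [0,3])
  i=1: ✗ (fails at j=4)
  i=2: ✗ (fails at j=4)
  i=3: ✗ (fails at j=4)
  i=4: ✗ (fails at j=4)
  i=5: ✗ (fails at j=7)
  i=6: ✗ (fails at j=7)
  i=7: ✗ (fails at j=7)
  i=8: ✗ (fails at j=9)
  i=9: ✗ (fails at j=9)
Positions where it holds: {0} → 1.

1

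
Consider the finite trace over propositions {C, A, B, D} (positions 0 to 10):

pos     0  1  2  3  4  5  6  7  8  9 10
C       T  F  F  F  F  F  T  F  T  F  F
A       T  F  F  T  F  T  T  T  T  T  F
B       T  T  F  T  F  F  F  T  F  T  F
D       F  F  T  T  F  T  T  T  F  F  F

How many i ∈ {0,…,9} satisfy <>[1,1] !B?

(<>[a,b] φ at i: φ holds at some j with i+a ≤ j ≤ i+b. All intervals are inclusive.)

Evaluate at each i in [0,9]:
  i=0: ✗ (none in [1,1])
  i=1: ✓ (witness j=2)
  i=2: ✗ (none in [3,3])
  i=3: ✓ (witness j=4)
  i=4: ✓ (witness j=5)
  i=5: ✓ (witness j=6)
  i=6: ✗ (none in [7,7])
  i=7: ✓ (witness j=8)
  i=8: ✗ (none in [9,9])
  i=9: ✓ (witness j=10)
Positions where it holds: {1, 3, 4, 5, 7, 9} → 6.

6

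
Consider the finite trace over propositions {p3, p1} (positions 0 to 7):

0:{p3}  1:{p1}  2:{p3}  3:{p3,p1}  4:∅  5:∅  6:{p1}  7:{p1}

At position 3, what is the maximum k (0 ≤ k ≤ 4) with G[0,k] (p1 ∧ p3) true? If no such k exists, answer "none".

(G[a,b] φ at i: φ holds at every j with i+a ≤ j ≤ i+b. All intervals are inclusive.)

0

(p1 ∧ p3) must hold from j=3 onward; find where it first fails.
  j=3: holds
  j=4: fails
Holds on [3,3], so largest k = 0.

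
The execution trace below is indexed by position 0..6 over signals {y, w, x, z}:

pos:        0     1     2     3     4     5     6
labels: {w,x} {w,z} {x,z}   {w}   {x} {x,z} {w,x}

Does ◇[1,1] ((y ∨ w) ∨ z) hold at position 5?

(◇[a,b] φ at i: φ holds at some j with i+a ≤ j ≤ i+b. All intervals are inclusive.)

Yes

Check ((y ∨ w) ∨ z) at each j in [6,6]:
  j=6: true
Found at j=6 → formula holds.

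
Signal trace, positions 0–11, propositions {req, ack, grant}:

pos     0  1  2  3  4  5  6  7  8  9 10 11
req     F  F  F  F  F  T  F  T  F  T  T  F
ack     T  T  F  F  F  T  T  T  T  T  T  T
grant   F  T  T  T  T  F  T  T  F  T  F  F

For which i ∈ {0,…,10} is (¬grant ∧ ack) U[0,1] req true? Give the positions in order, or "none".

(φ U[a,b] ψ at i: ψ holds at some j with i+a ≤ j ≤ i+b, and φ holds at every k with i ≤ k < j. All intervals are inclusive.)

Evaluate at each i in [0,10]:
  i=0: ✗ (no rhs in [0,1])
  i=1: ✗ (no rhs in [1,2])
  i=2: ✗ (no rhs in [2,3])
  i=3: ✗ (no rhs in [3,4])
  i=4: ✗ (lhs fails at k=4 before rhs at j=5)
  i=5: ✓ (rhs at j=5)
  i=6: ✗ (lhs fails at k=6 before rhs at j=7)
  i=7: ✓ (rhs at j=7)
  i=8: ✓ (rhs at j=9; lhs holds on [8,8])
  i=9: ✓ (rhs at j=9)
  i=10: ✓ (rhs at j=10)

5, 7, 8, 9, 10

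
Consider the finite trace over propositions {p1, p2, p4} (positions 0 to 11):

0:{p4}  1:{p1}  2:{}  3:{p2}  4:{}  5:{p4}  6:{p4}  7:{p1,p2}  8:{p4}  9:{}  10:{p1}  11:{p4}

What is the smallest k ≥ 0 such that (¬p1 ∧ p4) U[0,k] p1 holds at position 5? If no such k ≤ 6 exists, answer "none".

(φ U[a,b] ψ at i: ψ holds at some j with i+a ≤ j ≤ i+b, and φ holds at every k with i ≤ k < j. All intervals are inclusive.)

2

Need earliest j ≥ 5 with p1, and (¬p1 ∧ p4) at every k in [5,j-1].
  j=5: rhs fails.
  j=6: rhs fails.
  j=7: rhs holds; lhs holds on [5,6]. k = 2.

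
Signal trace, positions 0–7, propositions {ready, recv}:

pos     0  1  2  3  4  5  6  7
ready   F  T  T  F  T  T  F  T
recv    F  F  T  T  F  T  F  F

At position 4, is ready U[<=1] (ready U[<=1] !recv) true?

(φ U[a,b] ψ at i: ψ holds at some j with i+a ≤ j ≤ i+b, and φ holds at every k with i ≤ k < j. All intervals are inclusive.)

Need some j in [4,5] with (ready U[<=1] !recv), and ready at every k in [4,j-1].
  j=4: (ready U[<=1] !recv) holds; no prefix to check → satisfied.

True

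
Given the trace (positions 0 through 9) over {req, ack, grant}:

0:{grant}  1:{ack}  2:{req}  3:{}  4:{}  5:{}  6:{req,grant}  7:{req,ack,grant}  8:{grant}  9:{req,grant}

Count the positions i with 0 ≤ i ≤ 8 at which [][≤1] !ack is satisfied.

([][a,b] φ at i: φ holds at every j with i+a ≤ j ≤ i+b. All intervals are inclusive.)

5

Evaluate at each i in [0,8]:
  i=0: ✗ (fails at j=1)
  i=1: ✗ (fails at j=1)
  i=2: ✓ (all of [2,3])
  i=3: ✓ (all of [3,4])
  i=4: ✓ (all of [4,5])
  i=5: ✓ (all of [5,6])
  i=6: ✗ (fails at j=7)
  i=7: ✗ (fails at j=7)
  i=8: ✓ (all of [8,9])
Positions where it holds: {2, 3, 4, 5, 8} → 5.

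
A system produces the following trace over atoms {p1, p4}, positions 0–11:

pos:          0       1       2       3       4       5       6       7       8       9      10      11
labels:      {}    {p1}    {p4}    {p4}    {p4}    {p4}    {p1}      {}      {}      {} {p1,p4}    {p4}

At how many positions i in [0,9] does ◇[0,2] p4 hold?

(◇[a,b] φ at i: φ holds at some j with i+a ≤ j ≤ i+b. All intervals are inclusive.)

8

Evaluate at each i in [0,9]:
  i=0: ✓ (witness j=2)
  i=1: ✓ (witness j=2)
  i=2: ✓ (witness j=2)
  i=3: ✓ (witness j=3)
  i=4: ✓ (witness j=4)
  i=5: ✓ (witness j=5)
  i=6: ✗ (none in [6,8])
  i=7: ✗ (none in [7,9])
  i=8: ✓ (witness j=10)
  i=9: ✓ (witness j=10)
Positions where it holds: {0, 1, 2, 3, 4, 5, 8, 9} → 8.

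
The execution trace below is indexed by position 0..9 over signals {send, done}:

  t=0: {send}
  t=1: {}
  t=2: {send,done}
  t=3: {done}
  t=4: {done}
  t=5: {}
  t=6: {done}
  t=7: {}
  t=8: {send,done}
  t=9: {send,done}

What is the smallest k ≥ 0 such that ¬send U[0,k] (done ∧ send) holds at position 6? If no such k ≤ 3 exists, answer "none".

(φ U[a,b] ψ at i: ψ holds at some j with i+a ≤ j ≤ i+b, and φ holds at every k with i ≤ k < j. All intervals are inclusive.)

Need earliest j ≥ 6 with (done ∧ send), and ¬send at every k in [6,j-1].
  j=6: rhs fails.
  j=7: rhs fails.
  j=8: rhs holds; lhs holds on [6,7]. k = 2.

2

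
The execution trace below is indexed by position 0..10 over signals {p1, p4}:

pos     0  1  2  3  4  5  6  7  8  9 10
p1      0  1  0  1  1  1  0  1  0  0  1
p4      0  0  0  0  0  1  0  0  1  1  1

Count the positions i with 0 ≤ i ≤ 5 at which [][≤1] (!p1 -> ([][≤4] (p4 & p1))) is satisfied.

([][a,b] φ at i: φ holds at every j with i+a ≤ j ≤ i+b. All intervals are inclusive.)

2

Evaluate at each i in [0,5]:
  i=0: ✗ (fails at j=0)
  i=1: ✗ (fails at j=2)
  i=2: ✗ (fails at j=2)
  i=3: ✓ (all of [3,4])
  i=4: ✓ (all of [4,5])
  i=5: ✗ (fails at j=6)
Positions where it holds: {3, 4} → 2.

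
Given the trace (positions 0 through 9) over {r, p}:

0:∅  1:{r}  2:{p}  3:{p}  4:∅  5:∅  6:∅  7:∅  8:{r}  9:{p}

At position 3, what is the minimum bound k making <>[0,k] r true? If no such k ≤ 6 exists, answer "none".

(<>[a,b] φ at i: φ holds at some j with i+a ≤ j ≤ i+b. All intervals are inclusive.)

5

Scan j = 3,4,… for r:
  j=3: fails
  j=4: fails
  j=5: fails
  j=6: fails
  j=7: fails
  j=8: holds
First hit at j=8, so smallest k = 8-3 = 5.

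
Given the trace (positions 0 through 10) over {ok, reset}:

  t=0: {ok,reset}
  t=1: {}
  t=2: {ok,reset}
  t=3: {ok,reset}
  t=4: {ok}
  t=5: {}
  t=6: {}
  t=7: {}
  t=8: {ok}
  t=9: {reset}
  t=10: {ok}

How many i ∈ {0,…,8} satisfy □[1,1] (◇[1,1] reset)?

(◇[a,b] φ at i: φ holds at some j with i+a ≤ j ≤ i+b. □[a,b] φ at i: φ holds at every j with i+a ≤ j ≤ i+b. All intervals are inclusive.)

3

Evaluate at each i in [0,8]:
  i=0: ✓ (all of [1,1])
  i=1: ✓ (all of [2,2])
  i=2: ✗ (fails at j=3)
  i=3: ✗ (fails at j=4)
  i=4: ✗ (fails at j=5)
  i=5: ✗ (fails at j=6)
  i=6: ✗ (fails at j=7)
  i=7: ✓ (all of [8,8])
  i=8: ✗ (fails at j=9)
Positions where it holds: {0, 1, 7} → 3.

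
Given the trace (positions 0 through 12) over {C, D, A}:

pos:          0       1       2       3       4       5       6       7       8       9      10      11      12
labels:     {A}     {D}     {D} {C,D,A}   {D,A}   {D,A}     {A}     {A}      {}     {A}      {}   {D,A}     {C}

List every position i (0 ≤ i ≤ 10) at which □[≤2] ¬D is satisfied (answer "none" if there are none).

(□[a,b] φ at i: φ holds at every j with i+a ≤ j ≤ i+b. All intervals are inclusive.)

Evaluate at each i in [0,10]:
  i=0: ✗ (fails at j=1)
  i=1: ✗ (fails at j=1)
  i=2: ✗ (fails at j=2)
  i=3: ✗ (fails at j=3)
  i=4: ✗ (fails at j=4)
  i=5: ✗ (fails at j=5)
  i=6: ✓ (all of [6,8])
  i=7: ✓ (all of [7,9])
  i=8: ✓ (all of [8,10])
  i=9: ✗ (fails at j=11)
  i=10: ✗ (fails at j=11)

6, 7, 8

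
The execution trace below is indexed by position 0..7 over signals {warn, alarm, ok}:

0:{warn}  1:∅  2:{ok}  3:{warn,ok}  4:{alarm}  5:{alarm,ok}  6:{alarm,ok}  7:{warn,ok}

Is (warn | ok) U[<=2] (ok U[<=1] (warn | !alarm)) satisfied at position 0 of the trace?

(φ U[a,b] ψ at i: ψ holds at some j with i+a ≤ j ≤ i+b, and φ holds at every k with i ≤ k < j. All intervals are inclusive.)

Yes

Need some j in [0,2] with (ok U[<=1] (warn | !alarm)), and (warn | ok) at every k in [0,j-1].
  j=0: (ok U[<=1] (warn | !alarm)) holds; no prefix to check → satisfied.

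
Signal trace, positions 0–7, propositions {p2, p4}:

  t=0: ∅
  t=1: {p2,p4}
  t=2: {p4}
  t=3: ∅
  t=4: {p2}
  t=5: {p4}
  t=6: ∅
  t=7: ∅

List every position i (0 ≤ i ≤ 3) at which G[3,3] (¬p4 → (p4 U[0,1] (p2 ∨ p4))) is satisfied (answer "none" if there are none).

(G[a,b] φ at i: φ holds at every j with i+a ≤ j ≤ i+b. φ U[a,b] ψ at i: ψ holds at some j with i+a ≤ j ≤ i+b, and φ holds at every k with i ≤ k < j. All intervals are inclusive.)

1, 2

Evaluate at each i in [0,3]:
  i=0: ✗ (fails at j=3)
  i=1: ✓ (all of [4,4])
  i=2: ✓ (all of [5,5])
  i=3: ✗ (fails at j=6)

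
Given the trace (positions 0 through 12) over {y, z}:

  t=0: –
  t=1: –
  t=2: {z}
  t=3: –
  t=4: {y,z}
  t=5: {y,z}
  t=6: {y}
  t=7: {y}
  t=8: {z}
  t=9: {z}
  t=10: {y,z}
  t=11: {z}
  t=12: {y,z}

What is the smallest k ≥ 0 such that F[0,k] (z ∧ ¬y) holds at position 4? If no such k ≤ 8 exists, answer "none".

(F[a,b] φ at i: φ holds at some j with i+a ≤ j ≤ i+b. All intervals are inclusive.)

Scan j = 4,5,… for (z ∧ ¬y):
  j=4: fails
  j=5: fails
  j=6: fails
  j=7: fails
  j=8: holds
First hit at j=8, so smallest k = 8-4 = 4.

4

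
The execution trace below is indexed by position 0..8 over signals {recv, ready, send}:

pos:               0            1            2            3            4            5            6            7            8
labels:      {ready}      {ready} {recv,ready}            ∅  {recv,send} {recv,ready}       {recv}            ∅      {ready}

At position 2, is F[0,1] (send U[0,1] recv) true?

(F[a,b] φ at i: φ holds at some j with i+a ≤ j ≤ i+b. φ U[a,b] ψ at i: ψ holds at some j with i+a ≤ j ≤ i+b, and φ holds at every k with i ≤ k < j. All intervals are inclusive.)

Check (send U[0,1] recv) at each j in [2,3]:
  j=2: holds
  j=3: fails
Found at j=2 → formula holds.

Yes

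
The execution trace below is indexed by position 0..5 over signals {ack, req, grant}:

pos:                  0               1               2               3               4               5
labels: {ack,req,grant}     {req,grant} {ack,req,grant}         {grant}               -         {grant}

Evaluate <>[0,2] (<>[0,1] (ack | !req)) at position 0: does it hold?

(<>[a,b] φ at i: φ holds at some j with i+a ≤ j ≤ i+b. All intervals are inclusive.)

True

Check <>[0,1] (ack | !req) at each j in [0,2]:
  j=0: holds (witness at 0)
  j=1: holds (witness at 2)
  j=2: holds (witness at 2)
Found at j=0 → formula holds.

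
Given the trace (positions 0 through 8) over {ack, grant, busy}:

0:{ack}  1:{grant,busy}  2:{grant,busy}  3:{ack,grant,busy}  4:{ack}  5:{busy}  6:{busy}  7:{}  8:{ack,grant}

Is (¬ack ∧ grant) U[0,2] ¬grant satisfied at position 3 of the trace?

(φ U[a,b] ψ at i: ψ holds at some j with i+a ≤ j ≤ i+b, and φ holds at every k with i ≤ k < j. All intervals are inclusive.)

Need some j in [3,5] with ¬grant, and (¬ack ∧ grant) at every k in [3,j-1].
  j=3: ¬grant false.
  j=4: ¬grant holds, but (¬ack ∧ grant) fails at k=3 → not this j.
  j=5: ¬grant holds, but (¬ack ∧ grant) fails at k=3 → not this j.
No j in the window works → until fails.

Does not hold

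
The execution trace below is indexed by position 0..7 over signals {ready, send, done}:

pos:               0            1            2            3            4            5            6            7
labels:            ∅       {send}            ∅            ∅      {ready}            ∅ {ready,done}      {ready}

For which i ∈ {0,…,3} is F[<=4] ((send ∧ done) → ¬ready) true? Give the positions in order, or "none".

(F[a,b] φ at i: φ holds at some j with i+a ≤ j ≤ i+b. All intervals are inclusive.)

0, 1, 2, 3

Evaluate at each i in [0,3]:
  i=0: ✓ (witness j=0)
  i=1: ✓ (witness j=1)
  i=2: ✓ (witness j=2)
  i=3: ✓ (witness j=3)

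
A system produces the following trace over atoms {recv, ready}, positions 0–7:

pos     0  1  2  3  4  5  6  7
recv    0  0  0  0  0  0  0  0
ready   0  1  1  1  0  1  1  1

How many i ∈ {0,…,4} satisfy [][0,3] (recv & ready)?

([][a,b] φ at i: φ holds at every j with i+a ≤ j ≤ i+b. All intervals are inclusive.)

Evaluate at each i in [0,4]:
  i=0: ✗ (fails at j=0)
  i=1: ✗ (fails at j=1)
  i=2: ✗ (fails at j=2)
  i=3: ✗ (fails at j=3)
  i=4: ✗ (fails at j=4)
Positions where it holds: {} → 0.

0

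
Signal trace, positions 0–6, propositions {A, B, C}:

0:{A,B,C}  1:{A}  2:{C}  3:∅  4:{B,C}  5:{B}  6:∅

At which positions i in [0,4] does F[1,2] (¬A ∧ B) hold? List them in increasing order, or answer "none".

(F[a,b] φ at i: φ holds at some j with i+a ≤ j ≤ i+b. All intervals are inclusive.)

2, 3, 4

Evaluate at each i in [0,4]:
  i=0: ✗ (none in [1,2])
  i=1: ✗ (none in [2,3])
  i=2: ✓ (witness j=4)
  i=3: ✓ (witness j=4)
  i=4: ✓ (witness j=5)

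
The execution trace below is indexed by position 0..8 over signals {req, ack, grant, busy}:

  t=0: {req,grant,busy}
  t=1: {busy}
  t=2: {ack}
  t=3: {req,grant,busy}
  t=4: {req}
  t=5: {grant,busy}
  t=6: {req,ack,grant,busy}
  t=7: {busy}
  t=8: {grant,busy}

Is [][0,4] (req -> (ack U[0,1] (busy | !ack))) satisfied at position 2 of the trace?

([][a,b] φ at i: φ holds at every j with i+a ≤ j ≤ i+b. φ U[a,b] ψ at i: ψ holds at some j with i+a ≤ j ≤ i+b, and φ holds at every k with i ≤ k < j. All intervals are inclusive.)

Check (req -> (ack U[0,1] (busy | !ack))) at every j in [2,6]:
  j=2: antecedent false → ✓
  j=3: antecedent true; consequent holds → ✓
  j=4: antecedent true; consequent holds → ✓
  j=5: antecedent false → ✓
  j=6: antecedent true; consequent holds → ✓
All positions satisfy it → formula holds.

Yes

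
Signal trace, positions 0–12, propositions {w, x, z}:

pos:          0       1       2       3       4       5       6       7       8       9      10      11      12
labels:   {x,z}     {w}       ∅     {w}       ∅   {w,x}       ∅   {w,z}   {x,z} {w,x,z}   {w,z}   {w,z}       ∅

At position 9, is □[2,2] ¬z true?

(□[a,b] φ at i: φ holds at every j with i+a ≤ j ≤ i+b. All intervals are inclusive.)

No

Check ¬z at every j in [11,11]:
  j=11: false
Fails at j=11 → formula fails.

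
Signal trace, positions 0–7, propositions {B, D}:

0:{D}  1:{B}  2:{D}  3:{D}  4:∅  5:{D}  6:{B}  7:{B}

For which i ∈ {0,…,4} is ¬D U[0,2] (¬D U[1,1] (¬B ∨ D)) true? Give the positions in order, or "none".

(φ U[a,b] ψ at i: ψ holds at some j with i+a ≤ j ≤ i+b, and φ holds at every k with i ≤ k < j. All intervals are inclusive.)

Evaluate at each i in [0,4]:
  i=0: ✗ (lhs fails at k=0 before rhs at j=1)
  i=1: ✓ (rhs at j=1)
  i=2: ✗ (lhs fails at k=2 before rhs at j=4)
  i=3: ✗ (lhs fails at k=3 before rhs at j=4)
  i=4: ✓ (rhs at j=4)

1, 4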